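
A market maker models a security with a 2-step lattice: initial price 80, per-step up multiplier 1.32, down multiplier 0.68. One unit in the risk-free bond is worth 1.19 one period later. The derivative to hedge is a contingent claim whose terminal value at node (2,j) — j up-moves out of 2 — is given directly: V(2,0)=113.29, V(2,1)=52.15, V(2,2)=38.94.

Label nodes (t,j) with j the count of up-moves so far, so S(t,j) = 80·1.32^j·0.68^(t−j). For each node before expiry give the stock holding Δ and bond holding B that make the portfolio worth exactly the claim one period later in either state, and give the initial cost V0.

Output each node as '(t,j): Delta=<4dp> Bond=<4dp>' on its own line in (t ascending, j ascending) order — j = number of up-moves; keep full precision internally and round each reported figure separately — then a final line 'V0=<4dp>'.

Under the risk-neutral measure, an up-move has probability p* = (R−d)/(u−d) = 0.7969 and values discount at R = 1.19.
Payoff layer (t=2): V(2,0)=113.2900, V(2,1)=52.1500, V(2,2)=38.9400
  t=1,j=0: stock 54.4000 → up 71.8080 (V=52.1500), down 36.9920 (V=113.2900). Price 54.2597; hedge Δ=-1.7561, bond B=149.7910.
  t=1,j=1: stock 105.6000 → up 139.3920 (V=38.9400), down 71.8080 (V=52.1500). Price 34.9775; hedge Δ=-0.1955, bond B=55.6182.
  t=0,j=0: stock 80.0000 → up 105.6000 (V=34.9775), down 54.4000 (V=54.2597). Price 32.6842; hedge Δ=-0.3766, bond B=62.8126.
Check: Δ(0,0)·S0 + B(0,0) = 32.6842 = V0.

(0,0): Delta=-0.3766 Bond=62.8126
(1,0): Delta=-1.7561 Bond=149.7910
(1,1): Delta=-0.1955 Bond=55.6182
V0=32.6842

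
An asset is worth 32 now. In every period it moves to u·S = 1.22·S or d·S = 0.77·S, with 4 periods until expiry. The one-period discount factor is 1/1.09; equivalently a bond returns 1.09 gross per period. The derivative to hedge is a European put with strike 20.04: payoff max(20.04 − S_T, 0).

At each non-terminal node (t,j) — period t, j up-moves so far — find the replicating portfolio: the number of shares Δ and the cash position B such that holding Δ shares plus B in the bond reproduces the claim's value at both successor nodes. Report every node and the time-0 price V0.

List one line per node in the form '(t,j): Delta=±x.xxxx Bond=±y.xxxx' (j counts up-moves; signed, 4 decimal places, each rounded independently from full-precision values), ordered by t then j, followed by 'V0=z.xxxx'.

Since d<R<u, set p* = (R−d)/(u−d) = 0.7111; price each node as the discounted p*-expectation of its children.
At expiry t=4: V(4,0)=8.7910, V(4,1)=2.2170, V(4,2)=0.0000, V(4,3)=0.0000, V(4,4)=0.0000
Node (3,0) S=14.6091: V=(p*·2.2170+(1−p*)·8.7910)/1.09=3.7763; Δ=(2.2170−8.7910)/(17.8230−11.2490)=-1.0000; B=V−Δ·S=18.3853
Node (3,1) S=23.1468: V=(p*·0.0000+(1−p*)·2.2170)/1.09=0.5876; Δ=(0.0000−2.2170)/(28.2391−17.8230)=-0.2128; B=V−Δ·S=5.5141
Node (3,2) S=36.6742: V=(p*·0.0000+(1−p*)·0.0000)/1.09=0.0000; Δ=(0.0000−0.0000)/(44.7425−28.2391)=0.0000; B=V−Δ·S=0.0000
Node (3,3) S=58.1071: V=(p*·0.0000+(1−p*)·0.0000)/1.09=0.0000; Δ=(0.0000−0.0000)/(70.8907−44.7425)=0.0000; B=V−Δ·S=0.0000
Node (2,0) S=18.9728: V=(p*·0.5876+(1−p*)·3.7763)/1.09=1.3842; Δ=(0.5876−3.7763)/(23.1468−14.6091)=-0.3735; B=V−Δ·S=8.4702
Node (2,1) S=30.0608: V=(p*·0.0000+(1−p*)·0.5876)/1.09=0.1557; Δ=(0.0000−0.5876)/(36.6742−23.1468)=-0.0434; B=V−Δ·S=1.4614
Node (2,2) S=47.6288: V=(p*·0.0000+(1−p*)·0.0000)/1.09=0.0000; Δ=(0.0000−0.0000)/(58.1071−36.6742)=0.0000; B=V−Δ·S=0.0000
Node (1,0) S=24.6400: V=(p*·0.1557+(1−p*)·1.3842)/1.09=0.4685; Δ=(0.1557−1.3842)/(30.0608−18.9728)=-0.1108; B=V−Δ·S=3.1983
Node (1,1) S=39.0400: V=(p*·0.0000+(1−p*)·0.1557)/1.09=0.0413; Δ=(0.0000−0.1557)/(47.6288−30.0608)=-0.0089; B=V−Δ·S=0.3873
Node (0,0) S=32.0000: V=(p*·0.0413+(1−p*)·0.4685)/1.09=0.1511; Δ=(0.0413−0.4685)/(39.0400−24.6400)=-0.0297; B=V−Δ·S=1.1004
Root portfolio cost Δ·32+B reproduces V0=0.1511.

(0,0): Delta=-0.0297 Bond=1.1004
(1,0): Delta=-0.1108 Bond=3.1983
(1,1): Delta=-0.0089 Bond=0.3873
(2,0): Delta=-0.3735 Bond=8.4702
(2,1): Delta=-0.0434 Bond=1.4614
(2,2): Delta=0.0000 Bond=0.0000
(3,0): Delta=-1.0000 Bond=18.3853
(3,1): Delta=-0.2128 Bond=5.5141
(3,2): Delta=0.0000 Bond=0.0000
(3,3): Delta=0.0000 Bond=0.0000
V0=0.1511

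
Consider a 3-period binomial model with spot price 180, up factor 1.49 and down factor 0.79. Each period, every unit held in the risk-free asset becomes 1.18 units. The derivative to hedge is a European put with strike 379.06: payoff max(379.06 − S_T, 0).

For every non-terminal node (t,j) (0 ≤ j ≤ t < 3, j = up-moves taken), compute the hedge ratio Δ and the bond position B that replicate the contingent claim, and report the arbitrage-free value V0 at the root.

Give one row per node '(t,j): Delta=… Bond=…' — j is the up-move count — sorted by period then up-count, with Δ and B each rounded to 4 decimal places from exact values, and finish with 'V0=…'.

(0,0): Delta=-0.6172 Bond=184.5743
(1,0): Delta=-1.0000 Bond=272.2350
(1,1): Delta=-0.4558 Bond=174.5270
(2,0): Delta=-1.0000 Bond=321.2373
(2,1): Delta=-1.0000 Bond=321.2373
(2,2): Delta=-0.2265 Bond=114.2967
V0=73.4823

No-arbitrage ⇒ martingale measure with p* = (R−d)/(u−d) = 0.5571.
Terminal values V(3,·): V(3,0)=290.3130, V(3,1)=211.6764, V(3,2)=63.3618, V(3,3)=0.0000
Node (2,0) S=112.3380: V=(p*·211.6764+(1−p*)·290.3130)/1.18=208.8993; Δ=(211.6764−290.3130)/(167.3836−88.7470)=-1.0000; B=V−Δ·S=321.2373
Node (2,1) S=211.8780: V=(p*·63.3618+(1−p*)·211.6764)/1.18=109.3593; Δ=(63.3618−211.6764)/(315.6982−167.3836)=-1.0000; B=V−Δ·S=321.2373
Node (2,2) S=399.6180: V=(p*·0.0000+(1−p*)·63.3618)/1.18=23.7798; Δ=(0.0000−63.3618)/(595.4308−315.6982)=-0.2265; B=V−Δ·S=114.2967
Node (1,0) S=142.2000: V=(p*·109.3593+(1−p*)·208.8993)/1.18=130.0350; Δ=(109.3593−208.8993)/(211.8780−112.3380)=-1.0000; B=V−Δ·S=272.2350
Node (1,1) S=268.2000: V=(p*·23.7798+(1−p*)·109.3593)/1.18=52.2706; Δ=(23.7798−109.3593)/(399.6180−211.8780)=-0.4558; B=V−Δ·S=174.5270
Node (0,0) S=180.0000: V=(p*·52.2706+(1−p*)·130.0350)/1.18=73.4823; Δ=(52.2706−130.0350)/(268.2000−142.2000)=-0.6172; B=V−Δ·S=184.5743
Each (Δ,B) replicates both successor values, so the strategy is self-financing and V0 is arbitrage-free.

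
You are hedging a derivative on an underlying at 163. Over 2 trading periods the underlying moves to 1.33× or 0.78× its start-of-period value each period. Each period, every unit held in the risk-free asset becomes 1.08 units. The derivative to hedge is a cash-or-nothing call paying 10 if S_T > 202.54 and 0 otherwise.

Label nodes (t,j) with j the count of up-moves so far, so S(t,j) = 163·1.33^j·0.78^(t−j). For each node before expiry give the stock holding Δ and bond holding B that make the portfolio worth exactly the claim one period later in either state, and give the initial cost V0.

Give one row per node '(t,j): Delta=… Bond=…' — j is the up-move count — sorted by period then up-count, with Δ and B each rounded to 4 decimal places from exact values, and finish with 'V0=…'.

(0,0): Delta=0.0563 Bond=-6.6320
(1,0): Delta=0.0000 Bond=0.0000
(1,1): Delta=0.0839 Bond=-13.1313
V0=2.5508

No-arbitrage ⇒ martingale measure with p* = (R−d)/(u−d) = 0.5455.
Terminal payoffs: V(2,0)=0.0000, V(2,1)=0.0000, V(2,2)=10.0000
(1,0): S=127.1400. Δ = (V_up−V_dn)/(S_up−S_dn) = (0.0000−0.0000)/(169.0962−99.1692) = 0.0000. V = [p*·0.0000 + (1−p*)·0.0000]/1.08 = 0.0000. B = V − Δ·S = 0.0000.
(1,1): S=216.7900. Δ = (V_up−V_dn)/(S_up−S_dn) = (10.0000−0.0000)/(288.3307−169.0962) = 0.0839. V = [p*·10.0000 + (1−p*)·0.0000]/1.08 = 5.0505. B = V − Δ·S = -13.1313.
(0,0): S=163.0000. Δ = (V_up−V_dn)/(S_up−S_dn) = (5.0505−0.0000)/(216.7900−127.1400) = 0.0563. V = [p*·5.0505 + (1−p*)·0.0000]/1.08 = 2.5508. B = V − Δ·S = -6.6320.
Check: Δ(0,0)·S0 + B(0,0) = 2.5508 = V0.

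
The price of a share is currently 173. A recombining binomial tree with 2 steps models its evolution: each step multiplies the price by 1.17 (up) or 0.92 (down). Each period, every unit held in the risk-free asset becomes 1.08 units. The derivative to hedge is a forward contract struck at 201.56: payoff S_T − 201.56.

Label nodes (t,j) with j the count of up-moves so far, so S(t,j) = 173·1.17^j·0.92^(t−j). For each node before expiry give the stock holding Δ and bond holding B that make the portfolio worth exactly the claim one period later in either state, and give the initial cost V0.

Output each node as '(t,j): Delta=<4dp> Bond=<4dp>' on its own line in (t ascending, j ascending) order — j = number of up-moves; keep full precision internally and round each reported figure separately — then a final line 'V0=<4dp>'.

(0,0): Delta=1.0000 Bond=-172.8052
(1,0): Delta=1.0000 Bond=-186.6296
(1,1): Delta=1.0000 Bond=-186.6296
V0=0.1948

The replicating-portfolio and risk-neutral prices coincide; use p* = (1.08−0.92)/(1.17−0.92) = 0.6400 for the latter.
At expiry t=2: V(2,0)=-55.1328, V(2,1)=-15.3428, V(2,2)=35.2597
  t=1,j=0: stock 159.1600 → up 186.2172 (V=-15.3428), down 146.4272 (V=-55.1328). Price -27.4696; hedge Δ=1.0000, bond B=-186.6296.
  t=1,j=1: stock 202.4100 → up 236.8197 (V=35.2597), down 186.2172 (V=-15.3428). Price 15.7804; hedge Δ=1.0000, bond B=-186.6296.
  t=0,j=0: stock 173.0000 → up 202.4100 (V=15.7804), down 159.1600 (V=-27.4696). Price 0.1948; hedge Δ=1.0000, bond B=-172.8052.
The time-0 hedge costs 0.1948, which is the no-arbitrage price.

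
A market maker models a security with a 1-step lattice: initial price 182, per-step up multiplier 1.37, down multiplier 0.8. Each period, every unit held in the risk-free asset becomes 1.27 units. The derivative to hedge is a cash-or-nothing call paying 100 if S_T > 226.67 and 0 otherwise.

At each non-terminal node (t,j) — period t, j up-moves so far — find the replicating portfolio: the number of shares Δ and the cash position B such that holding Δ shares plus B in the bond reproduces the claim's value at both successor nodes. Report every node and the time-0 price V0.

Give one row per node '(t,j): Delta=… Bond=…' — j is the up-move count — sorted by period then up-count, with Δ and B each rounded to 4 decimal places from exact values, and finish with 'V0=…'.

(0,0): Delta=0.9639 Bond=-110.5125
V0=64.9261

Since d<R<u, set p* = (R−d)/(u−d) = 0.8246; price each node as the discounted p*-expectation of its children.
Terminal payoffs: V(1,0)=0.0000, V(1,1)=100.0000
Node (0,0) S=182.0000: V=(p*·100.0000+(1−p*)·0.0000)/1.27=64.9261; Δ=(100.0000−0.0000)/(249.3400−145.6000)=0.9639; B=V−Δ·S=-110.5125
Self-financing check: at every node Δ·S+B equals the discounted successor values.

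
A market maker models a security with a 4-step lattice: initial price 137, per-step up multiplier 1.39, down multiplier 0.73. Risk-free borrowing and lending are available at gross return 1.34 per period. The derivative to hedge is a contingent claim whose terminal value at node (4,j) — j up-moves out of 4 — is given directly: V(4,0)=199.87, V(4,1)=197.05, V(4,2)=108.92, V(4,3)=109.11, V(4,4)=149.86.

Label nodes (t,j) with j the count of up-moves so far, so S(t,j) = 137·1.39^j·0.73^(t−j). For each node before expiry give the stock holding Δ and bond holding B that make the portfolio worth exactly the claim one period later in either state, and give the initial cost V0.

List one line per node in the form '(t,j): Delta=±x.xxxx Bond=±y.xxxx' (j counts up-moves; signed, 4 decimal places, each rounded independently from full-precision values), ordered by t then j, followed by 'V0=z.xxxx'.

Risk-neutral probability p* = (R−d)/(u−d) = (1.34−0.73)/(1.39−0.73) = 0.9242.
Payoff layer (t=4): V(4,0)=199.8700, V(4,1)=197.0500, V(4,2)=108.9200, V(4,3)=109.1100, V(4,4)=149.8600
Node (3,0) S=53.2953: V=(p*·197.0500+(1−p*)·199.8700)/1.34=147.2117; Δ=(197.0500−199.8700)/(74.0805−38.9056)=-0.0802; B=V−Δ·S=151.4844
Node (3,1) S=101.4801: V=(p*·108.9200+(1−p*)·197.0500)/1.34=86.2661; Δ=(108.9200−197.0500)/(141.0574−74.0805)=-1.3158; B=V−Δ·S=219.7964
Node (3,2) S=193.2293: V=(p*·109.1100+(1−p*)·108.9200)/1.34=81.4146; Δ=(109.1100−108.9200)/(268.5888−141.0574)=0.0015; B=V−Δ·S=81.1268
Node (3,3) S=367.9298: V=(p*·149.8600+(1−p*)·109.1100)/1.34=109.5320; Δ=(149.8600−109.1100)/(511.4224−268.5888)=0.1678; B=V−Δ·S=47.7896
Node (2,0) S=73.0073: V=(p*·86.2661+(1−p*)·147.2117)/1.34=67.8232; Δ=(86.2661−147.2117)/(101.4801−53.2953)=-1.2648; B=V−Δ·S=160.1651
Node (2,1) S=139.0139: V=(p*·81.4146+(1−p*)·86.2661)/1.34=61.0315; Δ=(81.4146−86.2661)/(193.2293−101.4801)=-0.0529; B=V−Δ·S=68.3821
Node (2,2) S=264.6977: V=(p*·109.5320+(1−p*)·81.4146)/1.34=80.1507; Δ=(109.5320−81.4146)/(367.9298−193.2293)=0.1609; B=V−Δ·S=37.5486
Node (1,0) S=100.0100: V=(p*·61.0315+(1−p*)·67.8232)/1.34=45.9298; Δ=(61.0315−67.8232)/(139.0139−73.0073)=-0.1029; B=V−Δ·S=56.2204
Node (1,1) S=190.4300: V=(p*·80.1507+(1−p*)·61.0315)/1.34=58.7330; Δ=(80.1507−61.0315)/(264.6977−139.0139)=0.1521; B=V−Δ·S=29.7645
Node (0,0) S=137.0000: V=(p*·58.7330+(1−p*)·45.9298)/1.34=43.1068; Δ=(58.7330−45.9298)/(190.4300−100.0100)=0.1416; B=V−Δ·S=23.7080
Check: Δ(0,0)·S0 + B(0,0) = 43.1068 = V0.

(0,0): Delta=0.1416 Bond=23.7080
(1,0): Delta=-0.1029 Bond=56.2204
(1,1): Delta=0.1521 Bond=29.7645
(2,0): Delta=-1.2648 Bond=160.1651
(2,1): Delta=-0.0529 Bond=68.3821
(2,2): Delta=0.1609 Bond=37.5486
(3,0): Delta=-0.0802 Bond=151.4844
(3,1): Delta=-1.3158 Bond=219.7964
(3,2): Delta=0.0015 Bond=81.1268
(3,3): Delta=0.1678 Bond=47.7896
V0=43.1068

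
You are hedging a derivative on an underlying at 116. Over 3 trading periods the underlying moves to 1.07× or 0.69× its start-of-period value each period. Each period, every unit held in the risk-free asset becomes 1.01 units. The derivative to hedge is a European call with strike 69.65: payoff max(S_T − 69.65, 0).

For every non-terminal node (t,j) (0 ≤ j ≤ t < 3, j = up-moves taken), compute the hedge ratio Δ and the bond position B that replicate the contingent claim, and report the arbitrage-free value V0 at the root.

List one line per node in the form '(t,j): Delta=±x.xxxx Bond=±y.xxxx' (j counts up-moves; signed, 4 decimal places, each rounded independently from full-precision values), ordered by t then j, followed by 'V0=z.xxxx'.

The replicating-portfolio and risk-neutral prices coincide; use p* = (1.01−0.69)/(1.07−0.69) = 0.8421 for the latter.
Terminal payoffs: V(3,0)=0.0000, V(3,1)=0.0000, V(3,2)=21.9878, V(3,3)=72.4550
(2,0): S=55.2276. Δ = (V_up−V_dn)/(S_up−S_dn) = (0.0000−0.0000)/(59.0935−38.1070) = 0.0000. V = [p*·0.0000 + (1−p*)·0.0000]/1.01 = 0.0000. B = V − Δ·S = 0.0000.
(2,1): S=85.6428. Δ = (V_up−V_dn)/(S_up−S_dn) = (21.9878−0.0000)/(91.6378−59.0935) = 0.6756. V = [p*·21.9878 + (1−p*)·0.0000]/1.01 = 18.3327. B = V − Δ·S = -39.5299.
(2,2): S=132.8084. Δ = (V_up−V_dn)/(S_up−S_dn) = (72.4550−21.9878)/(142.1050−91.6378) = 1.0000. V = [p*·72.4550 + (1−p*)·21.9878]/1.01 = 63.8480. B = V − Δ·S = -68.9604.
(1,0): S=80.0400. Δ = (V_up−V_dn)/(S_up−S_dn) = (18.3327−0.0000)/(85.6428−55.2276) = 0.6027. V = [p*·18.3327 + (1−p*)·0.0000]/1.01 = 15.2852. B = V − Δ·S = -32.9588.
(1,1): S=124.1200. Δ = (V_up−V_dn)/(S_up−S_dn) = (63.8480−18.3327)/(132.8084−85.6428) = 0.9650. V = [p*·63.8480 + (1−p*)·18.3327]/1.01 = 56.1004. B = V − Δ·S = -63.6767.
(0,0): S=116.0000. Δ = (V_up−V_dn)/(S_up−S_dn) = (56.1004−15.2852)/(124.1200−80.0400) = 0.9259. V = [p*·56.1004 + (1−p*)·15.2852]/1.01 = 49.1642. B = V − Δ·S = -58.2441.
Self-financing check: at every node Δ·S+B equals the discounted successor values.

(0,0): Delta=0.9259 Bond=-58.2441
(1,0): Delta=0.6027 Bond=-32.9588
(1,1): Delta=0.9650 Bond=-63.6767
(2,0): Delta=0.0000 Bond=0.0000
(2,1): Delta=0.6756 Bond=-39.5299
(2,2): Delta=1.0000 Bond=-68.9604
V0=49.1642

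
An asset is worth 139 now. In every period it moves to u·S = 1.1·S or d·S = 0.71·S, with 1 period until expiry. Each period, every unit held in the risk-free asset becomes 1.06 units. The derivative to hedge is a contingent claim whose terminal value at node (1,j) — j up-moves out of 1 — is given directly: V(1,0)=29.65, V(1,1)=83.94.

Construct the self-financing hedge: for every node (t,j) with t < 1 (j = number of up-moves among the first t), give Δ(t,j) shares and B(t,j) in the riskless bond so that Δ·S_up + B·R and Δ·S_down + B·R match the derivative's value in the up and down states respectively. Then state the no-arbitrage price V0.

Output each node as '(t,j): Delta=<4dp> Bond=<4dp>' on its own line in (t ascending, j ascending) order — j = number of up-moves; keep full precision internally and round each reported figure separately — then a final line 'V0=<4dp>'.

(0,0): Delta=1.0015 Bond=-65.2695
V0=73.9357

Risk-neutral probability p* = (R−d)/(u−d) = (1.06−0.71)/(1.1−0.71) = 0.8974.
At expiry t=1: V(1,0)=29.6500, V(1,1)=83.9400
  t=0,j=0: stock 139.0000 → up 152.9000 (V=83.9400), down 98.6900 (V=29.6500). Price 73.9357; hedge Δ=1.0015, bond B=-65.2695.
Root portfolio cost Δ·139+B reproduces V0=73.9357.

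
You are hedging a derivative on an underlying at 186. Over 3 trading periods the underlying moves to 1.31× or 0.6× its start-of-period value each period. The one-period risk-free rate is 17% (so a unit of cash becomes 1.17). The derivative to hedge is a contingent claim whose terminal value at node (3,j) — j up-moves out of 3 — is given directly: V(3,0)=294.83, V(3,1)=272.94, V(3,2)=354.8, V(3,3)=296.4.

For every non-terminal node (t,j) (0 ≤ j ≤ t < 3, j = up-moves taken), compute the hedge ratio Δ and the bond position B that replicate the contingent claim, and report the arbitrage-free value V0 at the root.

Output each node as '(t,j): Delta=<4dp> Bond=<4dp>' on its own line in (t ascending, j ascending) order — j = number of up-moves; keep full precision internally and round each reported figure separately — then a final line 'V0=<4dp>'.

(0,0): Delta=-0.0696 Bond=210.5232
(1,0): Delta=0.6623 Bond=164.6337
(1,1): Delta=-0.1519 Bond=266.3735
(2,0): Delta=-0.4604 Bond=267.8022
(2,1): Delta=0.7886 Bond=174.1560
(2,2): Delta=-0.2577 Bond=345.4292
V0=197.5863

No-arbitrage ⇒ martingale measure with p* = (R−d)/(u−d) = 0.8028.
Terminal payoffs: V(3,0)=294.8300, V(3,1)=272.9400, V(3,2)=354.8000, V(3,3)=296.4000
  t=2,j=0: stock 66.9600 → up 87.7176 (V=272.9400), down 40.1760 (V=294.8300). Price 236.9712; hedge Δ=-0.4604, bond B=267.8022.
  t=2,j=1: stock 146.1960 → up 191.5168 (V=354.8000), down 87.7176 (V=272.9400). Price 289.4518; hedge Δ=0.7886, bond B=174.1560.
  t=2,j=2: stock 319.1946 → up 418.1449 (V=296.4000), down 191.5168 (V=354.8000). Price 263.1756; hedge Δ=-0.2577, bond B=345.4292.
  t=1,j=0: stock 111.6000 → up 146.1960 (V=289.4518), down 66.9600 (V=236.9712). Price 238.5500; hedge Δ=0.6623, bond B=164.6337.
  t=1,j=1: stock 243.6600 → up 319.1946 (V=263.1756), down 146.1960 (V=289.4518). Price 229.3648; hedge Δ=-0.1519, bond B=266.3735.
  t=0,j=0: stock 186.0000 → up 243.6600 (V=229.3648), down 111.6000 (V=238.5500). Price 197.5863; hedge Δ=-0.0696, bond B=210.5232.
Root portfolio cost Δ·186+B reproduces V0=197.5863.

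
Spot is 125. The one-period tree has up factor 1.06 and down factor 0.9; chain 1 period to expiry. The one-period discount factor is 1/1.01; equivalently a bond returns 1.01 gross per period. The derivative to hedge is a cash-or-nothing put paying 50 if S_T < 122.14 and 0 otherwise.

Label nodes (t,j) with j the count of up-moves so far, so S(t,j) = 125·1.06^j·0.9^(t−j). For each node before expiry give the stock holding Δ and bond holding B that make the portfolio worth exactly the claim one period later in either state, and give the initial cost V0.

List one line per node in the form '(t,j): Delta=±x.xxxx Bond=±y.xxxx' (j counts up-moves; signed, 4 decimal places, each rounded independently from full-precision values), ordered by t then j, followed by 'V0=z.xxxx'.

Risk-neutral probability p* = (R−d)/(u−d) = (1.01−0.9)/(1.06−0.9) = 0.6875.
Terminal values V(1,·): V(1,0)=50.0000, V(1,1)=0.0000
Node (0,0) S=125.0000: V=(p*·0.0000+(1−p*)·50.0000)/1.01=15.4703; Δ=(0.0000−50.0000)/(132.5000−112.5000)=-2.5000; B=V−Δ·S=327.9703
Root portfolio cost Δ·125+B reproduces V0=15.4703.

(0,0): Delta=-2.5000 Bond=327.9703
V0=15.4703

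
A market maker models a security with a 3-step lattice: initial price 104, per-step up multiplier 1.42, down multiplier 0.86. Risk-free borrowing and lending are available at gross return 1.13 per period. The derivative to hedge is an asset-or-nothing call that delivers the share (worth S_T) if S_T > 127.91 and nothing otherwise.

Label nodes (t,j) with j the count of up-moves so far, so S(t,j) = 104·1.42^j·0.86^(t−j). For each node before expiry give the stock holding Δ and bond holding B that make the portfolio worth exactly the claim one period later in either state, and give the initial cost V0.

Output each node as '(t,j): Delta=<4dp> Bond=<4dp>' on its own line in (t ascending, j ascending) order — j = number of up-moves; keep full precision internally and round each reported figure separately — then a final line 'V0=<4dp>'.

(0,0): Delta=1.5781 Bond=-95.8516
(1,0): Delta=1.5363 Bond=-104.5774
(1,1): Delta=1.6053 Bond=-112.3239
(2,0): Delta=0.0000 Bond=0.0000
(2,1): Delta=2.5357 Bond=-245.0984
(2,2): Delta=1.0000 Bond=0.0000
V0=68.2702

Since d<R<u, set p* = (R−d)/(u−d) = 0.4821; price each node as the discounted p*-expectation of its children.
At expiry t=3: V(3,0)=0.0000, V(3,1)=0.0000, V(3,2)=180.3468, V(3,3)=297.7820
  t=2,j=0: stock 76.9184 → up 109.2241 (V=0.0000), down 66.1498 (V=0.0000). Price 0.0000; hedge Δ=0.0000, bond B=0.0000.
  t=2,j=1: stock 127.0048 → up 180.3468 (V=180.3468), down 109.2241 (V=0.0000). Price 76.9495; hedge Δ=2.5357, bond B=-245.0984.
  t=2,j=2: stock 209.7056 → up 297.7820 (V=297.7820), down 180.3468 (V=180.3468). Price 209.7056; hedge Δ=1.0000, bond B=0.0000.
  t=1,j=0: stock 89.4400 → up 127.0048 (V=76.9495), down 76.9184 (V=0.0000). Price 32.8324; hedge Δ=1.5363, bond B=-104.5774.
  t=1,j=1: stock 147.6800 → up 209.7056 (V=209.7056), down 127.0048 (V=76.9495). Price 124.7406; hedge Δ=1.6053, bond B=-112.3239.
  t=0,j=0: stock 104.0000 → up 147.6800 (V=124.7406), down 89.4400 (V=32.8324). Price 68.2702; hedge Δ=1.5781, bond B=-95.8516.
Check: Δ(0,0)·S0 + B(0,0) = 68.2702 = V0.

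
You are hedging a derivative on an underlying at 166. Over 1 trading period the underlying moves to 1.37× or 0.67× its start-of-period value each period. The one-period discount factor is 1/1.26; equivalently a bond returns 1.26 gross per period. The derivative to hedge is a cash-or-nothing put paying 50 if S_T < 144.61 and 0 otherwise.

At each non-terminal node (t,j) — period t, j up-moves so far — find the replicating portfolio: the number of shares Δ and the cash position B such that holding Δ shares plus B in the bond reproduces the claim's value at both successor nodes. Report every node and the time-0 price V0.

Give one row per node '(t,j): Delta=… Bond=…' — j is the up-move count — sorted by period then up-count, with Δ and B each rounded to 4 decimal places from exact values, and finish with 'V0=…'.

Risk-neutral probability p* = (R−d)/(u−d) = (1.26−0.67)/(1.37−0.67) = 0.8429.
Terminal values V(1,·): V(1,0)=50.0000, V(1,1)=0.0000
  t=0,j=0: stock 166.0000 → up 227.4200 (V=0.0000), down 111.2200 (V=50.0000). Price 6.2358; hedge Δ=-0.4303, bond B=77.6644.
Check: Δ(0,0)·S0 + B(0,0) = 6.2358 = V0.

(0,0): Delta=-0.4303 Bond=77.6644
V0=6.2358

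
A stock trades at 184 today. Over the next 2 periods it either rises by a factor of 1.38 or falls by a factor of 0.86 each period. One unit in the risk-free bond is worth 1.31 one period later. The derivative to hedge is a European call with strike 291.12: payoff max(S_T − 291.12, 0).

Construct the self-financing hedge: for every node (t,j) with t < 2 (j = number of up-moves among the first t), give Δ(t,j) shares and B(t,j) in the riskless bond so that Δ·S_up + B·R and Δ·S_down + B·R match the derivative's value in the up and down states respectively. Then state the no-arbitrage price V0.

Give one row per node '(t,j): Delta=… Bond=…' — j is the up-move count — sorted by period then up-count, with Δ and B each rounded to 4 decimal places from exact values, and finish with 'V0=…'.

(0,0): Delta=0.4094 Bond=-49.4470
(1,0): Delta=0.0000 Bond=0.0000
(1,1): Delta=0.4490 Bond=-74.8518
V0=25.8734

No-arbitrage ⇒ martingale measure with p* = (R−d)/(u−d) = 0.8654.
Terminal payoffs: V(2,0)=0.0000, V(2,1)=0.0000, V(2,2)=59.2896
(1,0): S=158.2400. Δ = (V_up−V_dn)/(S_up−S_dn) = (0.0000−0.0000)/(218.3712−136.0864) = 0.0000. V = [p*·0.0000 + (1−p*)·0.0000]/1.31 = 0.0000. B = V − Δ·S = 0.0000.
(1,1): S=253.9200. Δ = (V_up−V_dn)/(S_up−S_dn) = (59.2896−0.0000)/(350.4096−218.3712) = 0.4490. V = [p*·59.2896 + (1−p*)·0.0000]/1.31 = 39.1666. B = V − Δ·S = -74.8518.
(0,0): S=184.0000. Δ = (V_up−V_dn)/(S_up−S_dn) = (39.1666−0.0000)/(253.9200−158.2400) = 0.4094. V = [p*·39.1666 + (1−p*)·0.0000]/1.31 = 25.8734. B = V − Δ·S = -49.4470.
Each (Δ,B) replicates both successor values, so the strategy is self-financing and V0 is arbitrage-free.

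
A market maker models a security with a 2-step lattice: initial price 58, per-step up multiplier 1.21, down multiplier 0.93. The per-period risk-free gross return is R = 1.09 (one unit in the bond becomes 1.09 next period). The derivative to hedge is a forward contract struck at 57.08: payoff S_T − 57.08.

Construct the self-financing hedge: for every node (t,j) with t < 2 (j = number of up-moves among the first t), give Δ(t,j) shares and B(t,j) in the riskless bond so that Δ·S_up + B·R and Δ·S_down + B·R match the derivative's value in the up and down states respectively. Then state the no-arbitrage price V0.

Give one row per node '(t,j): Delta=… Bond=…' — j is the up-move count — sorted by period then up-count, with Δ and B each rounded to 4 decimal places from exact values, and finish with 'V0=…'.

(0,0): Delta=1.0000 Bond=-48.0431
(1,0): Delta=1.0000 Bond=-52.3670
(1,1): Delta=1.0000 Bond=-52.3670
V0=9.9569

The replicating-portfolio and risk-neutral prices coincide; use p* = (1.09−0.93)/(1.21−0.93) = 0.5714 for the latter.
Terminal payoffs: V(2,0)=-6.9158, V(2,1)=8.1874, V(2,2)=27.8378
(1,0): S=53.9400. Δ = (V_up−V_dn)/(S_up−S_dn) = (8.1874−-6.9158)/(65.2674−50.1642) = 1.0000. V = [p*·8.1874 + (1−p*)·-6.9158]/1.09 = 1.5730. B = V − Δ·S = -52.3670.
(1,1): S=70.1800. Δ = (V_up−V_dn)/(S_up−S_dn) = (27.8378−8.1874)/(84.9178−65.2674) = 1.0000. V = [p*·27.8378 + (1−p*)·8.1874]/1.09 = 17.8130. B = V − Δ·S = -52.3670.
(0,0): S=58.0000. Δ = (V_up−V_dn)/(S_up−S_dn) = (17.8130−1.5730)/(70.1800−53.9400) = 1.0000. V = [p*·17.8130 + (1−p*)·1.5730]/1.09 = 9.9569. B = V − Δ·S = -48.0431.
Check: Δ(0,0)·S0 + B(0,0) = 9.9569 = V0.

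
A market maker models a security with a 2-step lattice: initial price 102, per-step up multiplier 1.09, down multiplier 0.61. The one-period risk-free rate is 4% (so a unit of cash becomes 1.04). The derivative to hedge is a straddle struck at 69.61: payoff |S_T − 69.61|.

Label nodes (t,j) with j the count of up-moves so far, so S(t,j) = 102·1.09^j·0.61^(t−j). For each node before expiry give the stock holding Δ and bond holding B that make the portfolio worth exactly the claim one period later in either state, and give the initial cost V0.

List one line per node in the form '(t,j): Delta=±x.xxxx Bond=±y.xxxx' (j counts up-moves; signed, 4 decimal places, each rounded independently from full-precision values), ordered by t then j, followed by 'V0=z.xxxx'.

Since d<R<u, set p* = (R−d)/(u−d) = 0.8958; price each node as the discounted p*-expectation of its children.
Payoff layer (t=2): V(2,0)=31.6558, V(2,1)=1.7902, V(2,2)=51.5762
(1,0): S=62.2200. Δ = (V_up−V_dn)/(S_up−S_dn) = (1.7902−31.6558)/(67.8198−37.9542) = -1.0000. V = [p*·1.7902 + (1−p*)·31.6558]/1.04 = 4.7127. B = V − Δ·S = 66.9327.
(1,1): S=111.1800. Δ = (V_up−V_dn)/(S_up−S_dn) = (51.5762−1.7902)/(121.1862−67.8198) = 0.9329. V = [p*·51.5762 + (1−p*)·1.7902]/1.04 = 44.6059. B = V − Δ·S = -59.1149.
(0,0): S=102.0000. Δ = (V_up−V_dn)/(S_up−S_dn) = (44.6059−4.7127)/(111.1800−62.2200) = 0.8148. V = [p*·44.6059 + (1−p*)·4.7127]/1.04 = 38.8946. B = V − Δ·S = -44.2163.
The time-0 hedge costs 38.8946, which is the no-arbitrage price.

(0,0): Delta=0.8148 Bond=-44.2163
(1,0): Delta=-1.0000 Bond=66.9327
(1,1): Delta=0.9329 Bond=-59.1149
V0=38.8946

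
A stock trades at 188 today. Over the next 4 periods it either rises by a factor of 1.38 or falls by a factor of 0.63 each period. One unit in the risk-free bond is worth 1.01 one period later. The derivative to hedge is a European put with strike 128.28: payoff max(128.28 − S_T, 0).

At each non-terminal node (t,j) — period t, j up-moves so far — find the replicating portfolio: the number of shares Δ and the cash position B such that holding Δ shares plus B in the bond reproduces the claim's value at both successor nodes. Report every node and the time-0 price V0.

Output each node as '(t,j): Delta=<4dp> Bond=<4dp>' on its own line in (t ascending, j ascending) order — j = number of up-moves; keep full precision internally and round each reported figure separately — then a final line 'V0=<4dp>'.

The replicating-portfolio and risk-neutral prices coincide; use p* = (1.01−0.63)/(1.38−0.63) = 0.5067 for the latter.
Payoff layer (t=4): V(4,0)=98.6644, V(4,1)=63.4078, V(4,2)=0.0000, V(4,3)=0.0000, V(4,4)=0.0000
(3,0): S=47.0088. Δ = (V_up−V_dn)/(S_up−S_dn) = (63.4078−98.6644)/(64.8722−29.6156) = -1.0000. V = [p*·63.4078 + (1−p*)·98.6644]/1.01 = 80.0011. B = V − Δ·S = 127.0099.
(3,1): S=102.9717. Δ = (V_up−V_dn)/(S_up−S_dn) = (0.0000−63.4078)/(142.1010−64.8722) = -0.8210. V = [p*·0.0000 + (1−p*)·63.4078]/1.01 = 30.9715. B = V − Δ·S = 115.5152.
(3,2): S=225.5571. Δ = (V_up−V_dn)/(S_up−S_dn) = (0.0000−0.0000)/(311.2688−142.1010) = 0.0000. V = [p*·0.0000 + (1−p*)·0.0000]/1.01 = 0.0000. B = V − Δ·S = 0.0000.
(3,3): S=494.0775. Δ = (V_up−V_dn)/(S_up−S_dn) = (0.0000−0.0000)/(681.8270−311.2688) = 0.0000. V = [p*·0.0000 + (1−p*)·0.0000]/1.01 = 0.0000. B = V − Δ·S = 0.0000.
(2,0): S=74.6172. Δ = (V_up−V_dn)/(S_up−S_dn) = (30.9715−80.0011)/(102.9717−47.0088) = -0.8761. V = [p*·30.9715 + (1−p*)·80.0011]/1.01 = 54.6133. B = V − Δ·S = 119.9861.
(2,1): S=163.4472. Δ = (V_up−V_dn)/(S_up−S_dn) = (0.0000−30.9715)/(225.5571−102.9717) = -0.2527. V = [p*·0.0000 + (1−p*)·30.9715]/1.01 = 15.1280. B = V − Δ·S = 56.4233.
(2,2): S=358.0272. Δ = (V_up−V_dn)/(S_up−S_dn) = (0.0000−0.0000)/(494.0775−225.5571) = 0.0000. V = [p*·0.0000 + (1−p*)·0.0000]/1.01 = 0.0000. B = V − Δ·S = 0.0000.
(1,0): S=118.4400. Δ = (V_up−V_dn)/(S_up−S_dn) = (15.1280−54.6133)/(163.4472−74.6172) = -0.4445. V = [p*·15.1280 + (1−p*)·54.6133]/1.01 = 34.2647. B = V − Δ·S = 86.9118.
(1,1): S=259.4400. Δ = (V_up−V_dn)/(S_up−S_dn) = (0.0000−15.1280)/(358.0272−163.4472) = -0.0777. V = [p*·0.0000 + (1−p*)·15.1280]/1.01 = 7.3892. B = V − Δ·S = 27.5599.
(0,0): S=188.0000. Δ = (V_up−V_dn)/(S_up−S_dn) = (7.3892−34.2647)/(259.4400−118.4400) = -0.1906. V = [p*·7.3892 + (1−p*)·34.2647]/1.01 = 20.4434. B = V − Δ·S = 56.2774.
Self-financing check: at every node Δ·S+B equals the discounted successor values.

(0,0): Delta=-0.1906 Bond=56.2774
(1,0): Delta=-0.4445 Bond=86.9118
(1,1): Delta=-0.0777 Bond=27.5599
(2,0): Delta=-0.8761 Bond=119.9861
(2,1): Delta=-0.2527 Bond=56.4233
(2,2): Delta=0.0000 Bond=0.0000
(3,0): Delta=-1.0000 Bond=127.0099
(3,1): Delta=-0.8210 Bond=115.5152
(3,2): Delta=0.0000 Bond=0.0000
(3,3): Delta=0.0000 Bond=0.0000
V0=20.4434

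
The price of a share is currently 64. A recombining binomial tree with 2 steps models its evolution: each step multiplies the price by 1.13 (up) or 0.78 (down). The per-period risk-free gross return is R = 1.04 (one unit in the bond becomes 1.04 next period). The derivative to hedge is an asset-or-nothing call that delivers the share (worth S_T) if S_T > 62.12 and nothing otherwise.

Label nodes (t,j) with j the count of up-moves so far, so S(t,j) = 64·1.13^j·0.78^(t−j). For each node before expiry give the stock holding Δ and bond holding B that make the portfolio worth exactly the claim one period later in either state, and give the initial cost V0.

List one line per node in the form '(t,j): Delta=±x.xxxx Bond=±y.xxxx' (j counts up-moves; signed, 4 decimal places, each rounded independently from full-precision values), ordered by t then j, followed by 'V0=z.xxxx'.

Under the risk-neutral measure, an up-move has probability p* = (R−d)/(u−d) = 0.7429 and values discount at R = 1.04.
Terminal values V(2,·): V(2,0)=0.0000, V(2,1)=0.0000, V(2,2)=81.7216
  t=1,j=0: stock 49.9200 → up 56.4096 (V=0.0000), down 38.9376 (V=0.0000). Price 0.0000; hedge Δ=0.0000, bond B=0.0000.
  t=1,j=1: stock 72.3200 → up 81.7216 (V=81.7216), down 56.4096 (V=0.0000). Price 58.3726; hedge Δ=3.2286, bond B=-175.1177.
  t=0,j=0: stock 64.0000 → up 72.3200 (V=58.3726), down 49.9200 (V=0.0000). Price 41.6947; hedge Δ=2.6059, bond B=-125.0841.
The time-0 hedge costs 41.6947, which is the no-arbitrage price.

(0,0): Delta=2.6059 Bond=-125.0841
(1,0): Delta=0.0000 Bond=0.0000
(1,1): Delta=3.2286 Bond=-175.1177
V0=41.6947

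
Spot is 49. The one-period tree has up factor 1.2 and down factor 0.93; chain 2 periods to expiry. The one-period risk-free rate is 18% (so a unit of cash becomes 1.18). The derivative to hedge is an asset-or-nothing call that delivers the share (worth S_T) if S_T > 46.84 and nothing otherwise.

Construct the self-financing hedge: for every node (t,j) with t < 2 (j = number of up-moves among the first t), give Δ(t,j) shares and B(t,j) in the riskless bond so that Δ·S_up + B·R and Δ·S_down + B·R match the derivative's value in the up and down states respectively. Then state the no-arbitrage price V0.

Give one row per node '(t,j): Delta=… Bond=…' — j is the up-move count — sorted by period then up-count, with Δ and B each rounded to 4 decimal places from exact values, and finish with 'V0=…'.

(0,0): Delta=1.2011 Bond=-10.0203
(1,0): Delta=4.4444 Bond=-159.6237
(1,1): Delta=1.0000 Bond=0.0000
V0=48.8330

Since d<R<u, set p* = (R−d)/(u−d) = 0.9259; price each node as the discounted p*-expectation of its children.
At expiry t=2: V(2,0)=0.0000, V(2,1)=54.6840, V(2,2)=70.5600
(1,0): S=45.5700. Δ = (V_up−V_dn)/(S_up−S_dn) = (54.6840−0.0000)/(54.6840−42.3801) = 4.4444. V = [p*·54.6840 + (1−p*)·0.0000]/1.18 = 42.9096. B = V − Δ·S = -159.6237.
(1,1): S=58.8000. Δ = (V_up−V_dn)/(S_up−S_dn) = (70.5600−54.6840)/(70.5600−54.6840) = 1.0000. V = [p*·70.5600 + (1−p*)·54.6840]/1.18 = 58.8000. B = V − Δ·S = 0.0000.
(0,0): S=49.0000. Δ = (V_up−V_dn)/(S_up−S_dn) = (58.8000−42.9096)/(58.8000−45.5700) = 1.2011. V = [p*·58.8000 + (1−p*)·42.9096]/1.18 = 48.8330. B = V − Δ·S = -10.0203.
Each (Δ,B) replicates both successor values, so the strategy is self-financing and V0 is arbitrage-free.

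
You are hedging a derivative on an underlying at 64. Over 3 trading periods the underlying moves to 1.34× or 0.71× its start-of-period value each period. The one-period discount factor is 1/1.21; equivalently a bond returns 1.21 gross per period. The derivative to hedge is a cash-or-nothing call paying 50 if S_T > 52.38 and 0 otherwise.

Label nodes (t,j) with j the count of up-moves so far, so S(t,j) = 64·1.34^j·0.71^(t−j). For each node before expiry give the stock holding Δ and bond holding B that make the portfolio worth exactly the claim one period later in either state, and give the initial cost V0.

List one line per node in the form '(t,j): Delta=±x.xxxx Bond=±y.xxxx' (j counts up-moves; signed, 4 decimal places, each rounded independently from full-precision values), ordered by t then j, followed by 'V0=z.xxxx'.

Since d<R<u, set p* = (R−d)/(u−d) = 0.7937; price each node as the discounted p*-expectation of its children.
Terminal values V(3,·): V(3,0)=0.0000, V(3,1)=0.0000, V(3,2)=50.0000, V(3,3)=50.0000
(2,0): S=32.2624. Δ = (V_up−V_dn)/(S_up−S_dn) = (0.0000−0.0000)/(43.2316−22.9063) = 0.0000. V = [p*·0.0000 + (1−p*)·0.0000]/1.21 = 0.0000. B = V − Δ·S = 0.0000.
(2,1): S=60.8896. Δ = (V_up−V_dn)/(S_up−S_dn) = (50.0000−0.0000)/(81.5921−43.2316) = 1.3034. V = [p*·50.0000 + (1−p*)·0.0000]/1.21 = 32.7955. B = V − Δ·S = -46.5696.
(2,2): S=114.9184. Δ = (V_up−V_dn)/(S_up−S_dn) = (50.0000−50.0000)/(153.9907−81.5921) = 0.0000. V = [p*·50.0000 + (1−p*)·50.0000]/1.21 = 41.3223. B = V − Δ·S = 41.3223.
(1,0): S=45.4400. Δ = (V_up−V_dn)/(S_up−S_dn) = (32.7955−0.0000)/(60.8896−32.2624) = 1.1456. V = [p*·32.7955 + (1−p*)·0.0000]/1.21 = 21.5109. B = V − Δ·S = -30.5454.
(1,1): S=85.7600. Δ = (V_up−V_dn)/(S_up−S_dn) = (41.3223−32.7955)/(114.9184−60.8896) = 0.1578. V = [p*·41.3223 + (1−p*)·32.7955]/1.21 = 32.6965. B = V − Δ·S = 19.1619.
(0,0): S=64.0000. Δ = (V_up−V_dn)/(S_up−S_dn) = (32.6965−21.5109)/(85.7600−45.4400) = 0.2774. V = [p*·32.6965 + (1−p*)·21.5109]/1.21 = 25.1144. B = V − Δ·S = 7.3594.
Root portfolio cost Δ·64+B reproduces V0=25.1144.

(0,0): Delta=0.2774 Bond=7.3594
(1,0): Delta=1.1456 Bond=-30.5454
(1,1): Delta=0.1578 Bond=19.1619
(2,0): Delta=0.0000 Bond=0.0000
(2,1): Delta=1.3034 Bond=-46.5696
(2,2): Delta=0.0000 Bond=41.3223
V0=25.1144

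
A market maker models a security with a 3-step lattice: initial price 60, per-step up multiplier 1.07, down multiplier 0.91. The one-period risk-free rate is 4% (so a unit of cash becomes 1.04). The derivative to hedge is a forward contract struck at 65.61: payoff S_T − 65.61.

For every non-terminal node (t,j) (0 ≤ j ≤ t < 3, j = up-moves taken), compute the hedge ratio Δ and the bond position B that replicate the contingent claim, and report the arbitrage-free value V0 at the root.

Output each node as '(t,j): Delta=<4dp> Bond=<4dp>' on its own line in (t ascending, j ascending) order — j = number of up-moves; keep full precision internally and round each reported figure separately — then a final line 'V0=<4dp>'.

The replicating-portfolio and risk-neutral prices coincide; use p* = (1.04−0.91)/(1.07−0.91) = 0.8125 for the latter.
Payoff layer (t=3): V(3,0)=-20.3957, V(3,1)=-12.4460, V(3,2)=-3.0985, V(3,3)=7.8926
  t=2,j=0: stock 49.6860 → up 53.1640 (V=-12.4460), down 45.2143 (V=-20.3957). Price -13.4005; hedge Δ=1.0000, bond B=-63.0865.
  t=2,j=1: stock 58.4220 → up 62.5115 (V=-3.0985), down 53.1640 (V=-12.4460). Price -4.6645; hedge Δ=1.0000, bond B=-63.0865.
  t=2,j=2: stock 68.6940 → up 73.5026 (V=7.8926), down 62.5115 (V=-3.0985). Price 5.6075; hedge Δ=1.0000, bond B=-63.0865.
  t=1,j=0: stock 54.6000 → up 58.4220 (V=-4.6645), down 49.6860 (V=-13.4005). Price -6.0601; hedge Δ=1.0000, bond B=-60.6601.
  t=1,j=1: stock 64.2000 → up 68.6940 (V=5.6075), down 58.4220 (V=-4.6645). Price 3.5399; hedge Δ=1.0000, bond B=-60.6601.
  t=0,j=0: stock 60.0000 → up 64.2000 (V=3.5399), down 54.6000 (V=-6.0601). Price 1.6729; hedge Δ=1.0000, bond B=-58.3271.
Check: Δ(0,0)·S0 + B(0,0) = 1.6729 = V0.

(0,0): Delta=1.0000 Bond=-58.3271
(1,0): Delta=1.0000 Bond=-60.6601
(1,1): Delta=1.0000 Bond=-60.6601
(2,0): Delta=1.0000 Bond=-63.0865
(2,1): Delta=1.0000 Bond=-63.0865
(2,2): Delta=1.0000 Bond=-63.0865
V0=1.6729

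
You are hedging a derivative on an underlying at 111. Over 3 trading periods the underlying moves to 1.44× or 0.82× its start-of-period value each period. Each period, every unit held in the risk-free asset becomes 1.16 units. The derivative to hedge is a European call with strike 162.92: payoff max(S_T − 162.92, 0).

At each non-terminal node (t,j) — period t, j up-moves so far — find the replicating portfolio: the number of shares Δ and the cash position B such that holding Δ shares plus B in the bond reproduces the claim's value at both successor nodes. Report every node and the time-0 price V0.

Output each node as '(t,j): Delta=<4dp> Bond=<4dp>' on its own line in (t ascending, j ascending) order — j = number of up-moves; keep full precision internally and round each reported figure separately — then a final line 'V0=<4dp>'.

(0,0): Delta=0.6015 Bond=-42.2249
(1,0): Delta=0.2163 Bond=-13.9166
(1,1): Delta=0.7822 Bond=-77.8573
(2,0): Delta=0.0000 Bond=0.0000
(2,1): Delta=0.3177 Bond=-29.4378
(2,2): Delta=1.0000 Bond=-140.4483
V0=24.5448

Since d<R<u, set p* = (R−d)/(u−d) = 0.5484; price each node as the discounted p*-expectation of its children.
Terminal payoffs: V(3,0)=0.0000, V(3,1)=0.0000, V(3,2)=25.8191, V(3,3)=168.5242
(2,0): S=74.6364. Δ = (V_up−V_dn)/(S_up−S_dn) = (0.0000−0.0000)/(107.4764−61.2018) = 0.0000. V = [p*·0.0000 + (1−p*)·0.0000]/1.16 = 0.0000. B = V − Δ·S = 0.0000.
(2,1): S=131.0688. Δ = (V_up−V_dn)/(S_up−S_dn) = (25.8191−0.0000)/(188.7391−107.4764) = 0.3177. V = [p*·25.8191 + (1−p*)·0.0000]/1.16 = 12.2059. B = V − Δ·S = -29.4378.
(2,2): S=230.1696. Δ = (V_up−V_dn)/(S_up−S_dn) = (168.5242−25.8191)/(331.4442−188.7391) = 1.0000. V = [p*·168.5242 + (1−p*)·25.8191]/1.16 = 89.7213. B = V − Δ·S = -140.4483.
(1,0): S=91.0200. Δ = (V_up−V_dn)/(S_up−S_dn) = (12.2059−0.0000)/(131.0688−74.6364) = 0.2163. V = [p*·12.2059 + (1−p*)·0.0000]/1.16 = 5.7703. B = V − Δ·S = -13.9166.
(1,1): S=159.8400. Δ = (V_up−V_dn)/(S_up−S_dn) = (89.7213−12.2059)/(230.1696−131.0688) = 0.7822. V = [p*·89.7213 + (1−p*)·12.2059]/1.16 = 47.1676. B = V − Δ·S = -77.8573.
(0,0): S=111.0000. Δ = (V_up−V_dn)/(S_up−S_dn) = (47.1676−5.7703)/(159.8400−91.0200) = 0.6015. V = [p*·47.1676 + (1−p*)·5.7703]/1.16 = 24.5448. B = V − Δ·S = -42.2249.
Root portfolio cost Δ·111+B reproduces V0=24.5448.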